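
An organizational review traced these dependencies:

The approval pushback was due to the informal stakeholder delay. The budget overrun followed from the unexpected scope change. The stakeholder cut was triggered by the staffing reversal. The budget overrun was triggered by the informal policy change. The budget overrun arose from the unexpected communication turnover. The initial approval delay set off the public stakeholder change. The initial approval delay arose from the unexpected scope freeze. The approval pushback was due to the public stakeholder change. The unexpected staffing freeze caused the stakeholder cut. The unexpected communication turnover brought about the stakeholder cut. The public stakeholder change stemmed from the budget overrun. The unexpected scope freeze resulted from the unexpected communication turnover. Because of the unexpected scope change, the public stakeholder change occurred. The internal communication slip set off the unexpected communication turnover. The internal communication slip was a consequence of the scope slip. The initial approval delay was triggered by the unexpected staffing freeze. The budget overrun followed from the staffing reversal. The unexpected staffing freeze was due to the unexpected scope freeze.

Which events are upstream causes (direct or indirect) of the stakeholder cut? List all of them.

Immediate causes of the stakeholder cut: the staffing reversal, the unexpected communication turnover, the unexpected staffing freeze.
Further upstream: the scope slip, the internal communication slip, the unexpected scope freeze.

the internal communication slip, the scope slip, the staffing reversal, the unexpected communication turnover, the unexpected scope freeze, the unexpected staffing freeze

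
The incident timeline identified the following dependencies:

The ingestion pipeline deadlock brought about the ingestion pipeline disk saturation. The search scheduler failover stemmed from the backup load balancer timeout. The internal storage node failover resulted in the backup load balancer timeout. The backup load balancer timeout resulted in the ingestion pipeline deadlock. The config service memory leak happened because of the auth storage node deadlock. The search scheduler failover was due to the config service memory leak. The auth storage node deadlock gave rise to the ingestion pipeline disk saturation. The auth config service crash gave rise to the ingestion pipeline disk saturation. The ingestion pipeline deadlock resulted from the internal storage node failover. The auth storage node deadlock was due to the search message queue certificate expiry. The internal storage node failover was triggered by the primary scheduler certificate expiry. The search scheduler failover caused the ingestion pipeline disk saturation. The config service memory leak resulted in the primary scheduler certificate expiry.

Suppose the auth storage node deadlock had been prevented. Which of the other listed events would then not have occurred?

the backup load balancer timeout, the config service memory leak, the ingestion pipeline deadlock, the internal storage node failover, the primary scheduler certificate expiry, the search scheduler failover

Downstream of the auth storage node deadlock: the config service memory leak, the primary scheduler certificate expiry, the internal storage node failover, the backup load balancer timeout, the search scheduler failover, the ingestion pipeline deadlock, the ingestion pipeline disk saturation.
Of those, still caused via another path: the ingestion pipeline disk saturation.
The remainder have no surviving cause.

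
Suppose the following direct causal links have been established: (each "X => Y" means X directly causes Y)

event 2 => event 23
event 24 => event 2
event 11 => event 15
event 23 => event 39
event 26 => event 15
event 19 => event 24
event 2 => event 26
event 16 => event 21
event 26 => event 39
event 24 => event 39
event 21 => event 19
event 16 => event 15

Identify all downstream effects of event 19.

Direct effects: event 24.
2 steps out: event 2, event 39.
3 steps out: event 23, event 26.
4 steps out: event 15.
Not reachable from it: event 16, event 21, event 11.

event 15, event 2, event 23, event 24, event 26, event 39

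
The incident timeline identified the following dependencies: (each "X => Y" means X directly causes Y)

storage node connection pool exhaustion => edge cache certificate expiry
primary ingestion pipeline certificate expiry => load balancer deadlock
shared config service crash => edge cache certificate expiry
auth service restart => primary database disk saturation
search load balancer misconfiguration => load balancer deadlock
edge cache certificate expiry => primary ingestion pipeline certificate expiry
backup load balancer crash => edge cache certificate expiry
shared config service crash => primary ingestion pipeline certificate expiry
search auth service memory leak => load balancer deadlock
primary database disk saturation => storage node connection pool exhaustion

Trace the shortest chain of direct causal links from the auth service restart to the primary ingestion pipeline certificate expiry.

the auth service restart → the primary database disk saturation → the storage node connection pool exhaustion → the edge cache certificate expiry → the primary ingestion pipeline certificate expiry

the auth service restart → the primary database disk saturation
the primary database disk saturation → the storage node connection pool exhaustion
the storage node connection pool exhaustion → the edge cache certificate expiry
the edge cache certificate expiry → the primary ingestion pipeline certificate expiry
Length: 4 steps.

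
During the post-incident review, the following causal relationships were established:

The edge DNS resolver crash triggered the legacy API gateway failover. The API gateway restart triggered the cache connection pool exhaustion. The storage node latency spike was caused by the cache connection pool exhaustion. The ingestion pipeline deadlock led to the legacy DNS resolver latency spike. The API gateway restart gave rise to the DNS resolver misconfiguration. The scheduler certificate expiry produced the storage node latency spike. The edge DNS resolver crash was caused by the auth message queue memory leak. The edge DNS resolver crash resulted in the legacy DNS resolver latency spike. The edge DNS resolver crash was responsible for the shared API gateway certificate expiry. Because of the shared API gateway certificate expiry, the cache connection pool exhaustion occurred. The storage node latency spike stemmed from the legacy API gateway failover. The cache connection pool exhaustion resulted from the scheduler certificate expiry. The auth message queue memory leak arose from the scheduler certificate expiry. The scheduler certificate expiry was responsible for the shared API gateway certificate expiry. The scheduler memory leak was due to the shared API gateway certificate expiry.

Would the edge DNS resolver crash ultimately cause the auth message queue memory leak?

No

The edge DNS resolver crash leads to the shared API gateway certificate expiry, the legacy API gateway failover, the cache connection pool exhaustion, the storage node latency spike, the scheduler memory leak, the legacy DNS resolver latency spike; the auth message queue memory leak is not among them.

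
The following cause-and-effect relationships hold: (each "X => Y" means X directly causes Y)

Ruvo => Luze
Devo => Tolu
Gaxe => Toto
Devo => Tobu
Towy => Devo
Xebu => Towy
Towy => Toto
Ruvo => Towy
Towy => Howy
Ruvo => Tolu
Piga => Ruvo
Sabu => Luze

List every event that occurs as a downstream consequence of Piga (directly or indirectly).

Direct effects: Ruvo.
2 steps out: Towy, Luze, Tolu.
3 steps out: Toto, Devo, Howy.
4 steps out: Tobu.
Not reachable from it: Sabu, Xebu, Gaxe.

Devo, Howy, Luze, Ruvo, Tobu, Tolu, Toto, Towy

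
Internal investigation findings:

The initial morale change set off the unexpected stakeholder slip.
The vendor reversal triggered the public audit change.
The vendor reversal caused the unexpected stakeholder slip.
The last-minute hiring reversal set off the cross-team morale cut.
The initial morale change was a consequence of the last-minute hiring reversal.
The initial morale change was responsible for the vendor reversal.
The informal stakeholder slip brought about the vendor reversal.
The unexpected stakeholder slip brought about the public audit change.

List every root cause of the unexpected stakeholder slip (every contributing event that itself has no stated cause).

Tracing upstream from the unexpected stakeholder slip: the unexpected stakeholder slip ← the initial morale change ← the last-minute hiring reversal.
A separate upstream branch: the unexpected stakeholder slip ← the vendor reversal ← the informal stakeholder slip.
Each of those chain origins has no stated cause.

the informal stakeholder slip, the last-minute hiring reversal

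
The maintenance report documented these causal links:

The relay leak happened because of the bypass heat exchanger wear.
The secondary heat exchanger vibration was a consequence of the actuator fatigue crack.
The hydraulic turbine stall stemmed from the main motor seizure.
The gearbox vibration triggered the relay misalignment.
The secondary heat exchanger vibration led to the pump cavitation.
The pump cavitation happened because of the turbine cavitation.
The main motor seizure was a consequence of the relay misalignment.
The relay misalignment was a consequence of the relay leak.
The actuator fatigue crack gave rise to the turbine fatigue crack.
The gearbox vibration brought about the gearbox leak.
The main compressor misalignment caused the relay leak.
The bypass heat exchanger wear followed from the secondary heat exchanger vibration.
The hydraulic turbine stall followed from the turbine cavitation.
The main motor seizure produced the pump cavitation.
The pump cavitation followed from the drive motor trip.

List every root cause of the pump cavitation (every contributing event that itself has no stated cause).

the actuator fatigue crack, the drive motor trip, the gearbox vibration, the main compressor misalignment, the turbine cavitation

Tracing upstream from the pump cavitation: the pump cavitation ← the main motor seizure ← the relay misalignment ← the gearbox vibration.
A separate upstream branch: the pump cavitation ← the secondary heat exchanger vibration ← the actuator fatigue crack.
A separate upstream branch: the pump cavitation ← the main motor seizure ← the relay misalignment ← the relay leak ← the main compressor misalignment.
A separate upstream branch: the pump cavitation ← the drive motor trip.
A separate upstream branch: the pump cavitation ← the turbine cavitation.
Each of those chain origins has no stated cause.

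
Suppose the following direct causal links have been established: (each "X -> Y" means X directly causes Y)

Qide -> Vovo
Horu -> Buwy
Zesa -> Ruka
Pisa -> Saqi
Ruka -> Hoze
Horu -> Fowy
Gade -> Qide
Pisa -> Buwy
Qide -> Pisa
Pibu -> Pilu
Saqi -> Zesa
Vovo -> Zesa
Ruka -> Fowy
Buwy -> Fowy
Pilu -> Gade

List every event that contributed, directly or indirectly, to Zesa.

Immediate causes of Zesa: Vovo, Saqi.
Further upstream: Pibu, Pilu, Gade, Qide, Pisa.

Gade, Pibu, Pilu, Pisa, Qide, Saqi, Vovo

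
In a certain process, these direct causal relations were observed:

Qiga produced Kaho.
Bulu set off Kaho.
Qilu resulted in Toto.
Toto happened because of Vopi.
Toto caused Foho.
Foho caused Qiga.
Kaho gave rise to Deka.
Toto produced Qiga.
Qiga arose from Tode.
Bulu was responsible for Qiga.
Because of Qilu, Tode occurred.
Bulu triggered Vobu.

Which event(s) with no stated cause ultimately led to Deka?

Tracing upstream from Deka: Deka ← Kaho ← Bulu.
A separate upstream branch: Deka ← Kaho ← Qiga ← Toto ← Vopi.
A separate upstream branch: Deka ← Kaho ← Qiga ← Toto ← Qilu.
Each of those chain origins has no stated cause.

Bulu, Qilu, Vopi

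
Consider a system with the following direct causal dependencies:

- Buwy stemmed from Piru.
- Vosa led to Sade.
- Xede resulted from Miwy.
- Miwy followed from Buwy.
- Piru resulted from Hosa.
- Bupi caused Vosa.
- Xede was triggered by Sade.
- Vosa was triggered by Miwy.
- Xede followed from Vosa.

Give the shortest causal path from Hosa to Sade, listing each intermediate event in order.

Hosa → Piru → Buwy → Miwy → Vosa → Sade

Hosa → Piru
Piru → Buwy
Buwy → Miwy
Miwy → Vosa
Vosa → Sade
Length: 5 steps.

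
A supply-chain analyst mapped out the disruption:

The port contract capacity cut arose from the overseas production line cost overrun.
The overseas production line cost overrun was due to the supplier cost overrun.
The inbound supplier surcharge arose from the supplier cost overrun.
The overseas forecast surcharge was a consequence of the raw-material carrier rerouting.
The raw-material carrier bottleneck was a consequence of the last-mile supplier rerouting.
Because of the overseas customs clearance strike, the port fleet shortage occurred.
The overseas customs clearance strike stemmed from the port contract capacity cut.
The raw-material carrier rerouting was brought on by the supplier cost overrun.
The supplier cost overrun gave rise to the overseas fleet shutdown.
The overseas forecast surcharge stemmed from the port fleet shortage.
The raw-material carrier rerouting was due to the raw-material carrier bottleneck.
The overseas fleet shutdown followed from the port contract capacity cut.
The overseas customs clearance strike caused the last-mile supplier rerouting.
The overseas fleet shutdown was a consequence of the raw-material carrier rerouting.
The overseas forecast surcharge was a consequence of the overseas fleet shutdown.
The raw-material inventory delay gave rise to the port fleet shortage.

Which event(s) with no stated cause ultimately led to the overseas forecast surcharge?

the raw-material inventory delay, the supplier cost overrun

Tracing upstream from the overseas forecast surcharge: the overseas forecast surcharge ← the raw-material carrier rerouting ← the supplier cost overrun.
A separate upstream branch: the overseas forecast surcharge ← the port fleet shortage ← the raw-material inventory delay.
Each of those chain origins has no stated cause.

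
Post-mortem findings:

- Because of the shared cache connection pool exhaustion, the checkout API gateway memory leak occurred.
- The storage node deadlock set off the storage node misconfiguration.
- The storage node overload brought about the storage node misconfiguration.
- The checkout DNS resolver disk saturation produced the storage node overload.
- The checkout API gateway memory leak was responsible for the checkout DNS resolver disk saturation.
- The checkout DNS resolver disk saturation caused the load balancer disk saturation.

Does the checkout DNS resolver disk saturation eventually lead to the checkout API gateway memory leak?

No

The checkout DNS resolver disk saturation leads to the storage node overload, the storage node misconfiguration, the load balancer disk saturation; the checkout API gateway memory leak is not among them.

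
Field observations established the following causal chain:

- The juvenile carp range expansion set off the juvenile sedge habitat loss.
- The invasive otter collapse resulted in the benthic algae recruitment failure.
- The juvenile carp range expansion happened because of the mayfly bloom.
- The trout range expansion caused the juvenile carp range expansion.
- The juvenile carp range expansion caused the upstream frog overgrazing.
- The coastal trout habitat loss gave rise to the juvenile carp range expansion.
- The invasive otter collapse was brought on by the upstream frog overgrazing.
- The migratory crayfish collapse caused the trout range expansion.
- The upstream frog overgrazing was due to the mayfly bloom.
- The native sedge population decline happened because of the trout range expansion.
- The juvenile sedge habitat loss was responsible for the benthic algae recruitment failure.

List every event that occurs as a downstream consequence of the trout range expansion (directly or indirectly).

Direct effects: the juvenile carp range expansion, the native sedge population decline.
2 steps out: the juvenile sedge habitat loss, the upstream frog overgrazing.
3 steps out: the invasive otter collapse, the benthic algae recruitment failure.
Not reachable from it: the mayfly bloom, the migratory crayfish collapse, the coastal trout habitat loss.

the benthic algae recruitment failure, the invasive otter collapse, the juvenile carp range expansion, the juvenile sedge habitat loss, the native sedge population decline, the upstream frog overgrazing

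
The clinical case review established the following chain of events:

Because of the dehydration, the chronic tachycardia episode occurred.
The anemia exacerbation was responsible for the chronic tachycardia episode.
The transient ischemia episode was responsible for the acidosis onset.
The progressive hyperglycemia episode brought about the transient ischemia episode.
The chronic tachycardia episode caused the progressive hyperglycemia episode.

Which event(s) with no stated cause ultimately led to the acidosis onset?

the anemia exacerbation, the dehydration

Tracing upstream from the acidosis onset: the acidosis onset ← the transient ischemia episode ← the progressive hyperglycemia episode ← the chronic tachycardia episode ← the dehydration.
A separate upstream branch: the acidosis onset ← the transient ischemia episode ← the progressive hyperglycemia episode ← the chronic tachycardia episode ← the anemia exacerbation.
Each of those chain origins has no stated cause.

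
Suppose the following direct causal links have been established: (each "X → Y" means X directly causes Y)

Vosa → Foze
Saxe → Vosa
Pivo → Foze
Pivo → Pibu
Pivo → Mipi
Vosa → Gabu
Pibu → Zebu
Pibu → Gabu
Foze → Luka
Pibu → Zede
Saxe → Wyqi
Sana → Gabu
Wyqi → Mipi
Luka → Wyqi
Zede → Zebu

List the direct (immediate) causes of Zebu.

Pibu, Zede

Upstream contributors include Pivo, but only Pibu, Zede feed directly into Zebu.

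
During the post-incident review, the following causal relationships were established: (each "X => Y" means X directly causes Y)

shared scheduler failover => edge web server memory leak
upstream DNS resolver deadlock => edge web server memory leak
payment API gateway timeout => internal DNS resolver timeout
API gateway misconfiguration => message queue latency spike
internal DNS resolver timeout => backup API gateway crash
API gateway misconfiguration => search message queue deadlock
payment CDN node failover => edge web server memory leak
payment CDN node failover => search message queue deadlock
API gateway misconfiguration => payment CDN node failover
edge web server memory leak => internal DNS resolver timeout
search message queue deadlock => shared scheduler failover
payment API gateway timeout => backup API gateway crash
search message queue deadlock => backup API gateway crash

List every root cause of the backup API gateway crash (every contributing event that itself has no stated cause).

the API gateway misconfiguration, the payment API gateway timeout, the upstream DNS resolver deadlock

Tracing upstream from the backup API gateway crash: the backup API gateway crash ← the internal DNS resolver timeout ← the edge web server memory leak ← the upstream DNS resolver deadlock.
A separate upstream branch: the backup API gateway crash ← the search message queue deadlock ← the API gateway misconfiguration.
A separate upstream branch: the backup API gateway crash ← the payment API gateway timeout.
Each of those chain origins has no stated cause.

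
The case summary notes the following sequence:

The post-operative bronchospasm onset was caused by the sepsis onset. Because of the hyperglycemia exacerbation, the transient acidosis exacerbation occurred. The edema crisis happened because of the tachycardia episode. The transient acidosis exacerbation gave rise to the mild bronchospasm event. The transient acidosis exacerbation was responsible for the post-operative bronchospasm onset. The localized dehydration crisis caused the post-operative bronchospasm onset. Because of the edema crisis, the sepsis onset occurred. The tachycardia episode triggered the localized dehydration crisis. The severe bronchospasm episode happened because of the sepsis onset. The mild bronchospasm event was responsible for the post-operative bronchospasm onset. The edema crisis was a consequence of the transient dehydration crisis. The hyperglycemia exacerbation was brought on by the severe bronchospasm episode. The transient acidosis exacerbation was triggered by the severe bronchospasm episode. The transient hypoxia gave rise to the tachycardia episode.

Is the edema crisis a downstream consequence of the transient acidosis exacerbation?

No

The transient acidosis exacerbation leads to the mild bronchospasm event, the post-operative bronchospasm onset; the edema crisis is not among them.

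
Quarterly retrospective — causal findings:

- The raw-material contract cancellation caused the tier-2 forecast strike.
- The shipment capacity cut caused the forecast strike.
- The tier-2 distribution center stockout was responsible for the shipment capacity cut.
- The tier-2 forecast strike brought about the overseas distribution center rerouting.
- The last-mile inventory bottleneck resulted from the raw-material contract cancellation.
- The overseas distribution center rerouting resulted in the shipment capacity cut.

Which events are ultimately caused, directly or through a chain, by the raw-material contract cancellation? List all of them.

Direct effects: the tier-2 forecast strike, the last-mile inventory bottleneck.
2 steps out: the overseas distribution center rerouting.
3 steps out: the shipment capacity cut.
4 steps out: the forecast strike.
Not reachable from it: the tier-2 distribution center stockout.

the forecast strike, the last-mile inventory bottleneck, the overseas distribution center rerouting, the shipment capacity cut, the tier-2 forecast strike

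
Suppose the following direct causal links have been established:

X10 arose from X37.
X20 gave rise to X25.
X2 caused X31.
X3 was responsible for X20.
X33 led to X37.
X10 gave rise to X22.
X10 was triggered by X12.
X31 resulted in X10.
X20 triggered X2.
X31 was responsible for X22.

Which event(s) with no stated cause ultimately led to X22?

X12, X3, X33

Tracing upstream from X22: X22 ← X31 ← X2 ← X20 ← X3.
A separate upstream branch: X22 ← X10 ← X37 ← X33.
A separate upstream branch: X22 ← X10 ← X12.
Each of those chain origins has no stated cause.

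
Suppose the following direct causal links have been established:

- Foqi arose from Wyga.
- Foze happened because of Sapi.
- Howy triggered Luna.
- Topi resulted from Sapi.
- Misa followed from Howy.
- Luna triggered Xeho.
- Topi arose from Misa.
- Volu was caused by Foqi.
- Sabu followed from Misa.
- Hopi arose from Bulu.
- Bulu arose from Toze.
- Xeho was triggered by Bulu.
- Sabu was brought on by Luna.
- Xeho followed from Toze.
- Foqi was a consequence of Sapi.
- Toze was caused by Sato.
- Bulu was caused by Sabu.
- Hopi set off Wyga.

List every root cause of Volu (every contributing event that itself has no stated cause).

Tracing upstream from Volu: Volu ← Foqi ← Sapi.
A separate upstream branch: Volu ← Foqi ← Wyga ← Hopi ← Bulu ← Sabu ← Misa ← Howy.
A separate upstream branch: Volu ← Foqi ← Wyga ← Hopi ← Bulu ← Toze ← Sato.
Each of those chain origins has no stated cause.

Howy, Sapi, Sato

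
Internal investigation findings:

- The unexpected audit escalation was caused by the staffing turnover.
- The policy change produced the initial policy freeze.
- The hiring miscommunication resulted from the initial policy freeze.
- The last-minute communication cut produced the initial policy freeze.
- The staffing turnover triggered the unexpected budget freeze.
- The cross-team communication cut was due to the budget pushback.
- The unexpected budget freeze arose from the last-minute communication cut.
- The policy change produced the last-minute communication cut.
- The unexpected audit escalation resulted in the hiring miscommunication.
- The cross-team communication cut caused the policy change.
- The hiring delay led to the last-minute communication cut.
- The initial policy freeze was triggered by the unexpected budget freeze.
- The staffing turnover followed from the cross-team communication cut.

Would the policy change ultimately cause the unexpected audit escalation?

The policy change leads to the last-minute communication cut, the unexpected budget freeze, the initial policy freeze, the hiring miscommunication; the unexpected audit escalation is not among them.

No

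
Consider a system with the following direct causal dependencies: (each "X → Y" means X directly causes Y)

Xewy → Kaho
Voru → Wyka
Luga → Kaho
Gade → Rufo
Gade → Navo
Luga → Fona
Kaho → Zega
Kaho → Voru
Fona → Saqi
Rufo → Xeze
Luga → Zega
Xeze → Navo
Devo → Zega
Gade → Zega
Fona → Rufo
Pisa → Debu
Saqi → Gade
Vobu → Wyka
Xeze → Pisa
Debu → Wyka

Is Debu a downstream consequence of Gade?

There is a causal chain: Gade → Rufo → Xeze → Pisa → Debu.

Yes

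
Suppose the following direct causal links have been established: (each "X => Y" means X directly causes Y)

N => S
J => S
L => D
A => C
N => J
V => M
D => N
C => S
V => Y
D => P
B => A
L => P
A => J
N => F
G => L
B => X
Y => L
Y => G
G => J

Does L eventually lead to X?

No

L leads to D, N, P, J, F, S; X is not among them.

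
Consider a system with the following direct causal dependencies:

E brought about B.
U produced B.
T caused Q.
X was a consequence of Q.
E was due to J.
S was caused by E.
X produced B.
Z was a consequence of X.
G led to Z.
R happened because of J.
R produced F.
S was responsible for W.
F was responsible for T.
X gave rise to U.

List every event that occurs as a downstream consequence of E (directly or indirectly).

B, S, W

Direct effects: S, B.
2 steps out: W.
Not reachable from it: J, R, F, T, Q, X, G, Z, U.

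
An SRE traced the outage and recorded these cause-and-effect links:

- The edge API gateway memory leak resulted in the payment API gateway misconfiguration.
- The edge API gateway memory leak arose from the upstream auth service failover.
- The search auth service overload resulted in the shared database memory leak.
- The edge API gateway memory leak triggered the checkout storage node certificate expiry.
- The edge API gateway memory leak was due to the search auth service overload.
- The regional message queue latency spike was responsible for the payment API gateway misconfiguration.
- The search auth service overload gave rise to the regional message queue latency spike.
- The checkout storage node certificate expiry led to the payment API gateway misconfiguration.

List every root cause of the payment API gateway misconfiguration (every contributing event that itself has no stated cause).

the search auth service overload, the upstream auth service failover

Tracing upstream from the payment API gateway misconfiguration: the payment API gateway misconfiguration ← the regional message queue latency spike ← the search auth service overload.
A separate upstream branch: the payment API gateway misconfiguration ← the edge API gateway memory leak ← the upstream auth service failover.
Each of those chain origins has no stated cause.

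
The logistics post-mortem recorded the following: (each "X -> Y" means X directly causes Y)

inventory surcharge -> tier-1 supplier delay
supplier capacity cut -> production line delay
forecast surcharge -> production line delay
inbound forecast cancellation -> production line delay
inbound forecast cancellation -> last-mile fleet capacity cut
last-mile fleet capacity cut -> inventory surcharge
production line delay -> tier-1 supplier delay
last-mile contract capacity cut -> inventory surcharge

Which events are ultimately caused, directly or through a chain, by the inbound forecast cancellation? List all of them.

the inventory surcharge, the last-mile fleet capacity cut, the production line delay, the tier-1 supplier delay

Direct effects: the last-mile fleet capacity cut, the production line delay.
2 steps out: the inventory surcharge, the tier-1 supplier delay.
Not reachable from it: the last-mile contract capacity cut, the supplier capacity cut, the forecast surcharge.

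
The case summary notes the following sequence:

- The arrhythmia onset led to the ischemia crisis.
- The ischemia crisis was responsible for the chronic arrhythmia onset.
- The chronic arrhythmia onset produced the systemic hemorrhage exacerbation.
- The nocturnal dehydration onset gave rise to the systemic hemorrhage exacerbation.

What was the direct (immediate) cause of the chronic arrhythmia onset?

the ischemia crisis

Upstream contributors include the arrhythmia onset, but only the ischemia crisis feeds directly into the chronic arrhythmia onset.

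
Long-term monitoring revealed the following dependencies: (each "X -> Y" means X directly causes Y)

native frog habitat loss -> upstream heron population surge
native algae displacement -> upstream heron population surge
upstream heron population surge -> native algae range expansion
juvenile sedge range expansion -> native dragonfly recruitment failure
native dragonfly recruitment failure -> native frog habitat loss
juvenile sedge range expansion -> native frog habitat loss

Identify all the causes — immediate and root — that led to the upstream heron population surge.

the juvenile sedge range expansion, the native algae displacement, the native dragonfly recruitment failure, the native frog habitat loss

Immediate causes of the upstream heron population surge: the native algae displacement, the native frog habitat loss.
Further upstream: the juvenile sedge range expansion, the native dragonfly recruitment failure.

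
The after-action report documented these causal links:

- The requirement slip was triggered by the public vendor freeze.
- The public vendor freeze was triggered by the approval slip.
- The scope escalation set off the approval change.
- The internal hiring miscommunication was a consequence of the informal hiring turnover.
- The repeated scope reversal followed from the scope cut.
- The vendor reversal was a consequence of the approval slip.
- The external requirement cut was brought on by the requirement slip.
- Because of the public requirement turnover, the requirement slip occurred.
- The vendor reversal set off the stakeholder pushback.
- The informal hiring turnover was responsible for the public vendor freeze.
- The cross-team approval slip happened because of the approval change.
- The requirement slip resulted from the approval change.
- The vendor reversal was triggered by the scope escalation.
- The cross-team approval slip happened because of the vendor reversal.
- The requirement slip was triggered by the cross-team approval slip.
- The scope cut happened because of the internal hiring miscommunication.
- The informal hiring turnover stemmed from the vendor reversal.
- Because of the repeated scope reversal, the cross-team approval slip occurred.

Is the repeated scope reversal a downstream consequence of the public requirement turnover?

No

The public requirement turnover leads to the requirement slip, the external requirement cut; the repeated scope reversal is not among them.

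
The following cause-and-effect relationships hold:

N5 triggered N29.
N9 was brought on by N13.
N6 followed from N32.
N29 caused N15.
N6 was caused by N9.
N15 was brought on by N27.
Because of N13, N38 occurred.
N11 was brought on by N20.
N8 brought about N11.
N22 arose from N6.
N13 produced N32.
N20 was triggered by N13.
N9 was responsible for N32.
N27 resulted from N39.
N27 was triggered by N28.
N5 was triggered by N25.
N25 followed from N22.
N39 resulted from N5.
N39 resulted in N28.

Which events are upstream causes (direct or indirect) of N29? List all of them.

N13, N22, N25, N32, N5, N6, N9

Immediate cause of N29: N5.
Further upstream: N13, N9, N32, N6, N22, N25.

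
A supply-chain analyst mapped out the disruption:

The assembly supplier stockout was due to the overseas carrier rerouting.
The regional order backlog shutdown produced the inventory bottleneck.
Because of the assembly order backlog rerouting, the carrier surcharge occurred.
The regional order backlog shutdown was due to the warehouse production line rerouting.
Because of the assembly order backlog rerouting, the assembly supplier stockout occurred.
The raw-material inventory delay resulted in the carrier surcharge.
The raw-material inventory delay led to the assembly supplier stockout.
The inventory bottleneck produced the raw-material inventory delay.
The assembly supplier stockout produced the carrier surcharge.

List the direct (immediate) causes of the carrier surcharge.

the assembly order backlog rerouting, the assembly supplier stockout, the raw-material inventory delay

Upstream contributors include the warehouse production line rerouting, the regional order backlog shutdown, the inventory bottleneck, the overseas carrier rerouting, but only the assembly order backlog rerouting, the assembly supplier stockout, the raw-material inventory delay feed directly into the carrier surcharge.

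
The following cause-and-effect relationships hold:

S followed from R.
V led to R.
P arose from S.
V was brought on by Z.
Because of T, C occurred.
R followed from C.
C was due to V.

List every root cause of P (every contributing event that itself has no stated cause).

Tracing upstream from P: P ← S ← R ← V ← Z.
A separate upstream branch: P ← S ← R ← C ← T.
Each of those chain origins has no stated cause.

T, Z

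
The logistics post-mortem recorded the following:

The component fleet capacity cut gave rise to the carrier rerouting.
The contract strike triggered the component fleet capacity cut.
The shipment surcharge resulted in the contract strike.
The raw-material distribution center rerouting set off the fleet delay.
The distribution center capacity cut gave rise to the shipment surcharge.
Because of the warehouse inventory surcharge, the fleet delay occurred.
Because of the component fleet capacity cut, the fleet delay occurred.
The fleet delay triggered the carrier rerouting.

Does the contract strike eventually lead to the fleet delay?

Yes

There is a causal chain: the contract strike → the component fleet capacity cut → the fleet delay.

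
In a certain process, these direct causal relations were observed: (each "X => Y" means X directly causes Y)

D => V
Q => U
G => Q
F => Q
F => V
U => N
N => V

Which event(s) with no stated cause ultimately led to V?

D, F, G

Tracing upstream from V: V ← F.
A separate upstream branch: V ← N ← U ← Q ← G.
A separate upstream branch: V ← D.
Each of those chain origins has no stated cause.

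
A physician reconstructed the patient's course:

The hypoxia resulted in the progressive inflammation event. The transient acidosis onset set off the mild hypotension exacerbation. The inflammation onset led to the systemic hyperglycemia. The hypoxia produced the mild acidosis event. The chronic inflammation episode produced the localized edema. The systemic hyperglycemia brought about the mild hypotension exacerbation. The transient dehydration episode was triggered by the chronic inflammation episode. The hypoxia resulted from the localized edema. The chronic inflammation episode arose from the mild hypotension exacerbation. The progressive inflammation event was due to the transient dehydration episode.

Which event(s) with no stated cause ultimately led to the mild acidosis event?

the inflammation onset, the transient acidosis onset

Tracing upstream from the mild acidosis event: the mild acidosis event ← the hypoxia ← the localized edema ← the chronic inflammation episode ← the mild hypotension exacerbation ← the systemic hyperglycemia ← the inflammation onset.
A separate upstream branch: the mild acidosis event ← the hypoxia ← the localized edema ← the chronic inflammation episode ← the mild hypotension exacerbation ← the transient acidosis onset.
Each of those chain origins has no stated cause.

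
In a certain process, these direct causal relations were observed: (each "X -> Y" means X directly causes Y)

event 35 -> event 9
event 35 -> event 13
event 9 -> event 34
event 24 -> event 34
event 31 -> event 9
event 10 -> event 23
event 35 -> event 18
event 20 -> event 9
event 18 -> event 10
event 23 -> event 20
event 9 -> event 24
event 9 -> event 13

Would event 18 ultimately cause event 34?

There is a causal chain: event 18 → event 10 → event 23 → event 20 → event 9 → event 34.

Yes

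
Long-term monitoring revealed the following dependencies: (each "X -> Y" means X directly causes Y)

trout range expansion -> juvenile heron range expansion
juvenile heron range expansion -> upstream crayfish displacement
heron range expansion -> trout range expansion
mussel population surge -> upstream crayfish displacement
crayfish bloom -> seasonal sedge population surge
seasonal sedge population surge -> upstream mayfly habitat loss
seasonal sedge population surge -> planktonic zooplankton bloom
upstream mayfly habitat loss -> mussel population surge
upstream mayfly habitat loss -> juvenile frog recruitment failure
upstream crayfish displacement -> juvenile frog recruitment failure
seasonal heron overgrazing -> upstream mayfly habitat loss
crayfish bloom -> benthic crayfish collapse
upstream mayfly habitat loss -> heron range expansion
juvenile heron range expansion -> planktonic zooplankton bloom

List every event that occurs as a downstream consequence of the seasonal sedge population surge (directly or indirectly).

Direct effects: the upstream mayfly habitat loss, the planktonic zooplankton bloom.
2 steps out: the mussel population surge, the heron range expansion, the juvenile frog recruitment failure.
3 steps out: the trout range expansion, the upstream crayfish displacement.
4 steps out: the juvenile heron range expansion.
Not reachable from it: the crayfish bloom, the benthic crayfish collapse, the seasonal heron overgrazing.

the heron range expansion, the juvenile frog recruitment failure, the juvenile heron range expansion, the mussel population surge, the planktonic zooplankton bloom, the trout range expansion, the upstream crayfish displacement, the upstream mayfly habitat loss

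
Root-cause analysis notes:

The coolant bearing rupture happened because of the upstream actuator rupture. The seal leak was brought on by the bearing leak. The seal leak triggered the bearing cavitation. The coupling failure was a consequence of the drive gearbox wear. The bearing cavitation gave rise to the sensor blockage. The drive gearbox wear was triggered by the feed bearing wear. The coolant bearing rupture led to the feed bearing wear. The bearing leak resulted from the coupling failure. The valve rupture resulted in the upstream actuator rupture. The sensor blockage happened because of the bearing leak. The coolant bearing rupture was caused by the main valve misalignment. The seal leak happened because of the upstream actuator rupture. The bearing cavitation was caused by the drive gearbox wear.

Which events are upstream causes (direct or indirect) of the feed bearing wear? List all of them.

Immediate cause of the feed bearing wear: the coolant bearing rupture.
Further upstream: the valve rupture, the upstream actuator rupture, the main valve misalignment.

the coolant bearing rupture, the main valve misalignment, the upstream actuator rupture, the valve rupture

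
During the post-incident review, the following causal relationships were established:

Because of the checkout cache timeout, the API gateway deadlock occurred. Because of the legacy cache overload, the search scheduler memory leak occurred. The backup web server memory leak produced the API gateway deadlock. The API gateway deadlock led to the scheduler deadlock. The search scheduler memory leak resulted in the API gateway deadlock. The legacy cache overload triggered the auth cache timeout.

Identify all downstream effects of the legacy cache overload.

the API gateway deadlock, the auth cache timeout, the scheduler deadlock, the search scheduler memory leak

Direct effects: the auth cache timeout, the search scheduler memory leak.
2 steps out: the API gateway deadlock.
3 steps out: the scheduler deadlock.
Not reachable from it: the backup web server memory leak, the checkout cache timeout.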